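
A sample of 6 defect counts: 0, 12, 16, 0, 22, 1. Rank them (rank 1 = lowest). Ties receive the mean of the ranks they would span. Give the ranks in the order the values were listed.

Sorted (ascending): 0, 0, 1, 12, 16, 22
The 2 values of 0 occupy positions 1–2 → average rank (1+2)/2 = 1.5.

1.5, 4, 5, 1.5, 6, 3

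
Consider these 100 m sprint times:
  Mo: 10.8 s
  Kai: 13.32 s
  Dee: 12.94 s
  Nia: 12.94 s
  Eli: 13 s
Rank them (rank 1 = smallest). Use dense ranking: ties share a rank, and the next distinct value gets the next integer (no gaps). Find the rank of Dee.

2

Sorted (ascending): 10.8, 12.94, 12.94, 13, 13.32
The 2 values of 12.94 share dense rank 2.
Remaining distinct values take the next consecutive integers.
Dee has value 12.94 s → rank 2.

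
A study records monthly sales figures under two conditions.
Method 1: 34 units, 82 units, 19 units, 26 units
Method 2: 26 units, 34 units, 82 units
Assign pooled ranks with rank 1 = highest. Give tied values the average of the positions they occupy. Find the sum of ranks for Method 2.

10.5

Sorted (descending): 82, 82, 34, 34, 26, 26, 19
The 2 values of 82 occupy positions 1–2 → average rank (1+2)/2 = 1.5.
The 2 values of 34 occupy positions 3–4 → average rank (3+4)/2 = 3.5.
The 2 values of 26 occupy positions 5–6 → average rank (5+6)/2 = 5.5.
Method 2 values → pooled ranks: 26→5.5, 34→3.5, 82→1.5
Rank sum = 5.5 + 3.5 + 1.5 = 10.5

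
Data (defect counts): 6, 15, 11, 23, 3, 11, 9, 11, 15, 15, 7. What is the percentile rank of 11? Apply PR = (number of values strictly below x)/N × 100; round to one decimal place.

36.4

N = 11.
Strictly below 11: 4. Equal to 11: 3.
PR = 4/11 × 100 = 36.4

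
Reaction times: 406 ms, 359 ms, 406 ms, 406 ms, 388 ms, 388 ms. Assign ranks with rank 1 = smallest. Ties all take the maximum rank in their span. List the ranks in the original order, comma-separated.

Sorted (ascending): 359, 388, 388, 406, 406, 406
The 2 values of 388 occupy positions 2–3 → each gets rank 3.
The 3 values of 406 occupy positions 4–6 → each gets rank 6.

6, 1, 6, 6, 3, 3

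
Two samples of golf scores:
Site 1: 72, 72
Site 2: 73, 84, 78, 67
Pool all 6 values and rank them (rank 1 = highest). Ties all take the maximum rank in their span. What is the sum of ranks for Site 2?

12

Sorted (descending): 84, 78, 73, 72, 72, 67
The 2 values of 72 occupy positions 4–5 → each gets rank 5.
Site 2 values → pooled ranks: 73→3, 84→1, 78→2, 67→6
Rank sum = 3 + 1 + 2 + 6 = 12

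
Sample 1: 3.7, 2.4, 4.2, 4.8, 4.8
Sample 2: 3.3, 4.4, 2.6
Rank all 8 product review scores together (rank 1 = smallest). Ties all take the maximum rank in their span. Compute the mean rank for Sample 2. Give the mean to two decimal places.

3.67

Sorted (ascending): 2.4, 2.6, 3.3, 3.7, 4.2, 4.4, 4.8, 4.8
The 2 values of 4.8 occupy positions 7–8 → each gets rank 8.
Sample 2 values → pooled ranks: 3.3→3, 4.4→6, 2.6→2
Mean rank = (3 + 6 + 2) / 3 = 3.67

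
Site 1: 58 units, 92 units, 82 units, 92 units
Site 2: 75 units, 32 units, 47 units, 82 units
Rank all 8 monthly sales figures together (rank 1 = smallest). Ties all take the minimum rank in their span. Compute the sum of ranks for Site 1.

Sorted (ascending): 32, 47, 58, 75, 82, 82, 92, 92
The 2 values of 82 occupy positions 5–6 → each gets rank 5.
The 2 values of 92 occupy positions 7–8 → each gets rank 7.
Site 1 values → pooled ranks: 58→3, 92→7, 82→5, 92→7
Rank sum = 3 + 7 + 5 + 7 = 22

22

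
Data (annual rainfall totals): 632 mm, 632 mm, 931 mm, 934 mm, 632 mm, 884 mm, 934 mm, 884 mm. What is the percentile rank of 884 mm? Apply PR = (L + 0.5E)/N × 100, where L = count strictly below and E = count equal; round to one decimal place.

50.0

N = 8.
Strictly below 884: 3. Equal to 884: 2.
PR = (3 + 0.5·2)/8 × 100 = 50.0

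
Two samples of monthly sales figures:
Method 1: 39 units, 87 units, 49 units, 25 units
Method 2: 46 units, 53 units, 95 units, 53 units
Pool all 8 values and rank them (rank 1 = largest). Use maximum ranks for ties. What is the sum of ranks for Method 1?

22

Sorted (descending): 95, 87, 53, 53, 49, 46, 39, 25
The 2 values of 53 occupy positions 3–4 → each gets rank 4.
Method 1 values → pooled ranks: 39→7, 87→2, 49→5, 25→8
Rank sum = 7 + 2 + 5 + 8 = 22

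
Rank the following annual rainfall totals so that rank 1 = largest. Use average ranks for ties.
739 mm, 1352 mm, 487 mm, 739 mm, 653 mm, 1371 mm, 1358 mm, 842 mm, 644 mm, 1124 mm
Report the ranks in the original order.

Sorted (descending): 1371, 1358, 1352, 1124, 842, 739, 739, 653, 644, 487
The 2 values of 739 occupy positions 6–7 → average rank (6+7)/2 = 6.5.

6.5, 3, 10, 6.5, 8, 1, 2, 5, 9, 4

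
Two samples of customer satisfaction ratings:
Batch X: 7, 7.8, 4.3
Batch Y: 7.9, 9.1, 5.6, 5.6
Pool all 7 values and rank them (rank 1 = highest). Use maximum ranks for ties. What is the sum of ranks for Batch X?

14

Sorted (descending): 9.1, 7.9, 7.8, 7, 5.6, 5.6, 4.3
The 2 values of 5.6 occupy positions 5–6 → each gets rank 6.
Batch X values → pooled ranks: 7→4, 7.8→3, 4.3→7
Rank sum = 4 + 3 + 7 = 14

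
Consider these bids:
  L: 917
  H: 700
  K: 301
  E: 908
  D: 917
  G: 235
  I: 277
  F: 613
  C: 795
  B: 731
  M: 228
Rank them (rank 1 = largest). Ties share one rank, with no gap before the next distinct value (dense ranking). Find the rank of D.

Sorted (descending): 917, 917, 908, 795, 731, 700, 613, 301, 277, 235, 228
The 2 values of 917 share dense rank 1.
Remaining distinct values take the next consecutive integers.
D has value 917 → rank 1.

1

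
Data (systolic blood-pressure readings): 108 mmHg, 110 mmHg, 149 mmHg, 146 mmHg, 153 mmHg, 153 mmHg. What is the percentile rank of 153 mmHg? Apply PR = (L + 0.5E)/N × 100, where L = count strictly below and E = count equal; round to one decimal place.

N = 6.
Strictly below 153: 4. Equal to 153: 2.
PR = (4 + 0.5·2)/6 × 100 = 83.3

83.3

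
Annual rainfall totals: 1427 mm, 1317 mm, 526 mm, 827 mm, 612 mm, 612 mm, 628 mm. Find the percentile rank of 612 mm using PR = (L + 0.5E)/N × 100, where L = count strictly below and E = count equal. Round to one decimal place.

28.6

N = 7.
Strictly below 612: 1. Equal to 612: 2.
PR = (1 + 0.5·2)/7 × 100 = 28.6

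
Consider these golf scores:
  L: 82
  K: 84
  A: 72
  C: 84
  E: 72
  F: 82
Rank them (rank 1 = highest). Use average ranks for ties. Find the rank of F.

3.5

Sorted (descending): 84, 84, 82, 82, 72, 72
The 2 values of 84 occupy positions 1–2 → average rank (1+2)/2 = 1.5.
The 2 values of 82 occupy positions 3–4 → average rank (3+4)/2 = 3.5.
The 2 values of 72 occupy positions 5–6 → average rank (5+6)/2 = 5.5.
F has value 82 → rank 3.5.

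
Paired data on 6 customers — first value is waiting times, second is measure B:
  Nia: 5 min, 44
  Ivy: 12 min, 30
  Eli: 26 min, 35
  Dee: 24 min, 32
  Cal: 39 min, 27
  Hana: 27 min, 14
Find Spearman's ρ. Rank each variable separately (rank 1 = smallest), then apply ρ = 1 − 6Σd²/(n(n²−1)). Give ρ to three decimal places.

Ranks of variable 1: 1, 2, 4, 3, 6, 5
Ranks of variable 2: 6, 3, 5, 4, 2, 1
d = r₁ − r₂: -5, -1, -1, -1, 4, 4
d²: 25, 1, 1, 1, 16, 16; Σd² = 60
ρ = 1 − 6·60/(6·35) = 1 − 360/210 = -0.714

-0.714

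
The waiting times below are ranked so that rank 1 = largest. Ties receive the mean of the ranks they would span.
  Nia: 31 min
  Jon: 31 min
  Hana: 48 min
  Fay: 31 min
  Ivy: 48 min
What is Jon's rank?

4

Sorted (descending): 48, 48, 31, 31, 31
The 2 values of 48 occupy positions 1–2 → average rank (1+2)/2 = 1.5.
The 3 values of 31 occupy positions 3–5 → average rank 4.
Jon has value 31 min → rank 4.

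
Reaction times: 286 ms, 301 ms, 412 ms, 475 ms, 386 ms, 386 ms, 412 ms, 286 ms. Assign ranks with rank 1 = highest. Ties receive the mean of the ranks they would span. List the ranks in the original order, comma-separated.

Sorted (descending): 475, 412, 412, 386, 386, 301, 286, 286
The 2 values of 412 occupy positions 2–3 → average rank (2+3)/2 = 2.5.
The 2 values of 386 occupy positions 4–5 → average rank (4+5)/2 = 4.5.
The 2 values of 286 occupy positions 7–8 → average rank (7+8)/2 = 7.5.

7.5, 6, 2.5, 1, 4.5, 4.5, 2.5, 7.5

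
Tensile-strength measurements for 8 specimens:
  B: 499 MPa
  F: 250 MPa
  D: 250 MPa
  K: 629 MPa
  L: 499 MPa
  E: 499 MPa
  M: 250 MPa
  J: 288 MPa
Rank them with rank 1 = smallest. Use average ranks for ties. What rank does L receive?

Sorted (ascending): 250, 250, 250, 288, 499, 499, 499, 629
The 3 values of 250 occupy positions 1–3 → average rank 2.
The 3 values of 499 occupy positions 5–7 → average rank 6.
L has value 499 MPa → rank 6.

6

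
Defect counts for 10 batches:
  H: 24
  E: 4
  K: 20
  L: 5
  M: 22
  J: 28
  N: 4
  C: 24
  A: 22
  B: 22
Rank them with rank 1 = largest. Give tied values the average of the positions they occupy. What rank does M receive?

Sorted (descending): 28, 24, 24, 22, 22, 22, 20, 5, 4, 4
The 2 values of 24 occupy positions 2–3 → average rank (2+3)/2 = 2.5.
The 3 values of 22 occupy positions 4–6 → average rank 5.
The 2 values of 4 occupy positions 9–10 → average rank (9+10)/2 = 9.5.
M has value 22 → rank 5.

5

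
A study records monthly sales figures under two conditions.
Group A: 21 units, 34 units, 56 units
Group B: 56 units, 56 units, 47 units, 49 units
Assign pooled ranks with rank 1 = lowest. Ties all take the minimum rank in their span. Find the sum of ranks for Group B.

Sorted (ascending): 21, 34, 47, 49, 56, 56, 56
The 3 values of 56 occupy positions 5–7 → each gets rank 5.
Group B values → pooled ranks: 56→5, 56→5, 47→3, 49→4
Rank sum = 5 + 5 + 3 + 4 = 17

17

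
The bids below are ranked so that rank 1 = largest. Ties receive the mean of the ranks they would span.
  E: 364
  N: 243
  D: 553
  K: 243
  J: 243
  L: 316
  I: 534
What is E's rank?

Sorted (descending): 553, 534, 364, 316, 243, 243, 243
The 3 values of 243 occupy positions 5–7 → average rank 6.
E has value 364 → rank 3.

3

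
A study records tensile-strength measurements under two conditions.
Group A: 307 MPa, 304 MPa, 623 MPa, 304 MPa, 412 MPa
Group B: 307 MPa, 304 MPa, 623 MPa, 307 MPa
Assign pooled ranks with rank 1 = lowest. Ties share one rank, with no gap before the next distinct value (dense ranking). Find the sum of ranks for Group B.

Sorted (ascending): 304, 304, 304, 307, 307, 307, 412, 623, 623
The 3 values of 304 share dense rank 1.
The 3 values of 307 share dense rank 2.
The 2 values of 623 share dense rank 4.
Remaining distinct values take the next consecutive integers.
Group B values → pooled ranks: 307→2, 304→1, 623→4, 307→2
Rank sum = 2 + 1 + 4 + 2 = 9

9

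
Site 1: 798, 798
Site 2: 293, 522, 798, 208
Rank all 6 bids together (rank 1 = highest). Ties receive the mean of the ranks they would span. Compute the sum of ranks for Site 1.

Sorted (descending): 798, 798, 798, 522, 293, 208
The 3 values of 798 occupy positions 1–3 → average rank 2.
Site 1 values → pooled ranks: 798→2, 798→2
Rank sum = 2 + 2 = 4

4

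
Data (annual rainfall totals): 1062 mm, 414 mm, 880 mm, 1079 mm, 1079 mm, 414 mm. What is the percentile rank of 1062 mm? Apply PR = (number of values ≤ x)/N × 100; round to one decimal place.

N = 6.
Strictly below 1062: 3. Equal to 1062: 1.
PR = 4/6 × 100 = 66.7

66.7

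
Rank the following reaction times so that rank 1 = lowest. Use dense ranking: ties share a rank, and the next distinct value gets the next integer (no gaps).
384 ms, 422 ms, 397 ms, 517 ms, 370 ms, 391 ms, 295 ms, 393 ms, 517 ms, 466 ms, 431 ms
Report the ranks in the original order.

Sorted (ascending): 295, 370, 384, 391, 393, 397, 422, 431, 466, 517, 517
The 2 values of 517 share dense rank 10.
Remaining distinct values take the next consecutive integers.

3, 7, 6, 10, 2, 4, 1, 5, 10, 9, 8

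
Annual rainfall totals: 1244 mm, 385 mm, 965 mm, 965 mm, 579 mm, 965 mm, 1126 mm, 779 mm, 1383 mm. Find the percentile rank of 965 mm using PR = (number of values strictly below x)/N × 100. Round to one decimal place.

N = 9.
Strictly below 965: 3. Equal to 965: 3.
PR = 3/9 × 100 = 33.3

33.3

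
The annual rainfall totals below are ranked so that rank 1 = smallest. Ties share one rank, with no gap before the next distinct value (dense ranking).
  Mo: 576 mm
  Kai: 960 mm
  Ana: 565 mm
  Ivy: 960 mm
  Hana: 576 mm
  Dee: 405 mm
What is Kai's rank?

4

Sorted (ascending): 405, 565, 576, 576, 960, 960
The 2 values of 576 share dense rank 3.
The 2 values of 960 share dense rank 4.
Remaining distinct values take the next consecutive integers.
Kai has value 960 mm → rank 4.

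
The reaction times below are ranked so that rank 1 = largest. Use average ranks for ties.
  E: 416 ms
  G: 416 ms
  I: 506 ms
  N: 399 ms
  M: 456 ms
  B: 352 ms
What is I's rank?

1

Sorted (descending): 506, 456, 416, 416, 399, 352
The 2 values of 416 occupy positions 3–4 → average rank (3+4)/2 = 3.5.
I has value 506 ms → rank 1.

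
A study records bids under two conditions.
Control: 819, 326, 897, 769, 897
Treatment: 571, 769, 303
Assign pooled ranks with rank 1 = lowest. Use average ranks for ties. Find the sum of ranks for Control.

27.5

Sorted (ascending): 303, 326, 571, 769, 769, 819, 897, 897
The 2 values of 769 occupy positions 4–5 → average rank (4+5)/2 = 4.5.
The 2 values of 897 occupy positions 7–8 → average rank (7+8)/2 = 7.5.
Control values → pooled ranks: 819→6, 326→2, 897→7.5, 769→4.5, 897→7.5
Rank sum = 6 + 2 + 7.5 + 4.5 + 7.5 = 27.5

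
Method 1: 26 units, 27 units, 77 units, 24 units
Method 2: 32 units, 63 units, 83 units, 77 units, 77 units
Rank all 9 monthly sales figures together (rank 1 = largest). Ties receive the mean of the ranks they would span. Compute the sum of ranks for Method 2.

Sorted (descending): 83, 77, 77, 77, 63, 32, 27, 26, 24
The 3 values of 77 occupy positions 2–4 → average rank 3.
Method 2 values → pooled ranks: 32→6, 63→5, 83→1, 77→3, 77→3
Rank sum = 6 + 5 + 1 + 3 + 3 = 18

18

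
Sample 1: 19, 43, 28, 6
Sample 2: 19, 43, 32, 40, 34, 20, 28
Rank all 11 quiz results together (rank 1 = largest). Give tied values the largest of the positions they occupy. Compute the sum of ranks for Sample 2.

39

Sorted (descending): 43, 43, 40, 34, 32, 28, 28, 20, 19, 19, 6
The 2 values of 43 occupy positions 1–2 → each gets rank 2.
The 2 values of 28 occupy positions 6–7 → each gets rank 7.
The 2 values of 19 occupy positions 9–10 → each gets rank 10.
Sample 2 values → pooled ranks: 19→10, 43→2, 32→5, 40→3, 34→4, 20→8, 28→7
Rank sum = 10 + 2 + 5 + 3 + 4 + 8 + 7 = 39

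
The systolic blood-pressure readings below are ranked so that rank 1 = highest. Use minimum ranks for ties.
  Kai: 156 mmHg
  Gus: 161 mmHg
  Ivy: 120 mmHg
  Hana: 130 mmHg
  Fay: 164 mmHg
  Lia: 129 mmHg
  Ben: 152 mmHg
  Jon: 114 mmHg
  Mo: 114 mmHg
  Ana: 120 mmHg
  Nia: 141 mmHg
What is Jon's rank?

10

Sorted (descending): 164, 161, 156, 152, 141, 130, 129, 120, 120, 114, 114
The 2 values of 120 occupy positions 8–9 → each gets rank 8.
The 2 values of 114 occupy positions 10–11 → each gets rank 10.
Jon has value 114 mmHg → rank 10.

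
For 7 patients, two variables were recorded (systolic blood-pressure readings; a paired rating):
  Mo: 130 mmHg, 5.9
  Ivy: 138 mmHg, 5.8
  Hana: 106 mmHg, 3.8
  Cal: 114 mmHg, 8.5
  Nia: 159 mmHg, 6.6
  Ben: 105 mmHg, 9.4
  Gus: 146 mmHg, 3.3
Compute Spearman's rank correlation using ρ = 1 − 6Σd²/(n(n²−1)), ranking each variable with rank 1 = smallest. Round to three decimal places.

-0.393

Ranks of variable 1: 4, 5, 2, 3, 7, 1, 6
Ranks of variable 2: 4, 3, 2, 6, 5, 7, 1
d = r₁ − r₂: 0, 2, 0, -3, 2, -6, 5
d²: 0, 4, 0, 9, 4, 36, 25; Σd² = 78
ρ = 1 − 6·78/(7·48) = 1 − 468/336 = -0.393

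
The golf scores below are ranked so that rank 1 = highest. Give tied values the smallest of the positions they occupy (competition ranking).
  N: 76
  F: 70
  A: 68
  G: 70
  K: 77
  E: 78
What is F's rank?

4

Sorted (descending): 78, 77, 76, 70, 70, 68
The 2 values of 70 occupy positions 4–5 → each gets rank 4.
F has value 70 → rank 4.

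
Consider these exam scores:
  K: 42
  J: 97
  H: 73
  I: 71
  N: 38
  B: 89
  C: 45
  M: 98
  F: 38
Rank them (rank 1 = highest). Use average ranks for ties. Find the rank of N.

8.5

Sorted (descending): 98, 97, 89, 73, 71, 45, 42, 38, 38
The 2 values of 38 occupy positions 8–9 → average rank (8+9)/2 = 8.5.
N has value 38 → rank 8.5.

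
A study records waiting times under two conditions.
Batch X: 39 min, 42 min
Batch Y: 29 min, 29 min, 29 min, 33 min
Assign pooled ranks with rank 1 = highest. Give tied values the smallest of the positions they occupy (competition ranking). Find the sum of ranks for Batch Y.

15

Sorted (descending): 42, 39, 33, 29, 29, 29
The 3 values of 29 occupy positions 4–6 → each gets rank 4.
Batch Y values → pooled ranks: 29→4, 29→4, 29→4, 33→3
Rank sum = 4 + 4 + 4 + 3 = 15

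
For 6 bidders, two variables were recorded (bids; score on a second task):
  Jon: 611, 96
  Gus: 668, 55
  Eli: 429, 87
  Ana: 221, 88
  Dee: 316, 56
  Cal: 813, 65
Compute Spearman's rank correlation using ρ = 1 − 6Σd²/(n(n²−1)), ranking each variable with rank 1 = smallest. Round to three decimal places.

Ranks of variable 1: 4, 5, 3, 1, 2, 6
Ranks of variable 2: 6, 1, 4, 5, 2, 3
d = r₁ − r₂: -2, 4, -1, -4, 0, 3
d²: 4, 16, 1, 16, 0, 9; Σd² = 46
ρ = 1 − 6·46/(6·35) = 1 − 276/210 = -0.314

-0.314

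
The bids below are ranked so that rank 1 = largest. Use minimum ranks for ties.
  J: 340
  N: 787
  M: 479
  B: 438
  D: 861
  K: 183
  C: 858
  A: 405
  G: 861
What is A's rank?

7

Sorted (descending): 861, 861, 858, 787, 479, 438, 405, 340, 183
The 2 values of 861 occupy positions 1–2 → each gets rank 1.
A has value 405 → rank 7.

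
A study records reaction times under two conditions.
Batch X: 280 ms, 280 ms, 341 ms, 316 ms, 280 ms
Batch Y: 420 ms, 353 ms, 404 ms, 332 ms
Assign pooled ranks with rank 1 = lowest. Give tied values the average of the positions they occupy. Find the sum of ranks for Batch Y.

Sorted (ascending): 280, 280, 280, 316, 332, 341, 353, 404, 420
The 3 values of 280 occupy positions 1–3 → average rank 2.
Batch Y values → pooled ranks: 420→9, 353→7, 404→8, 332→5
Rank sum = 9 + 7 + 8 + 5 = 29

29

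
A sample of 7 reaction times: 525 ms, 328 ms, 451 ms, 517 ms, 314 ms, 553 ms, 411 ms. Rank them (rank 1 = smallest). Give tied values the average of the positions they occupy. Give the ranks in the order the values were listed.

6, 2, 4, 5, 1, 7, 3

Sorted (ascending): 314, 328, 411, 451, 517, 525, 553
No ties — each value takes its position as its rank.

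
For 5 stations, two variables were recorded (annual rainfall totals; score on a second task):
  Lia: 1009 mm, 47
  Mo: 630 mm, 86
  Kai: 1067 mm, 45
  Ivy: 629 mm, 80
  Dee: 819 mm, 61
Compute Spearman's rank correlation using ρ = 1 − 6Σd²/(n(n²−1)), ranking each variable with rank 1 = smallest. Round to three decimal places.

-0.900

Ranks of variable 1: 4, 2, 5, 1, 3
Ranks of variable 2: 2, 5, 1, 4, 3
d = r₁ − r₂: 2, -3, 4, -3, 0
d²: 4, 9, 16, 9, 0; Σd² = 38
ρ = 1 − 6·38/(5·24) = 1 − 228/120 = -0.900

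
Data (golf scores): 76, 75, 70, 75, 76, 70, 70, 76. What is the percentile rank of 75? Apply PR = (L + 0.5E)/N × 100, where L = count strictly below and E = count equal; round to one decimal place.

N = 8.
Strictly below 75: 3. Equal to 75: 2.
PR = (3 + 0.5·2)/8 × 100 = 50.0

50.0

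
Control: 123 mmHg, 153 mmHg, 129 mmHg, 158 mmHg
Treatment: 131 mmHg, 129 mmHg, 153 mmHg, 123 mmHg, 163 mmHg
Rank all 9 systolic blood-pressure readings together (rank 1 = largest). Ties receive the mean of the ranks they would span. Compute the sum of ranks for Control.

Sorted (descending): 163, 158, 153, 153, 131, 129, 129, 123, 123
The 2 values of 153 occupy positions 3–4 → average rank (3+4)/2 = 3.5.
The 2 values of 129 occupy positions 6–7 → average rank (6+7)/2 = 6.5.
The 2 values of 123 occupy positions 8–9 → average rank (8+9)/2 = 8.5.
Control values → pooled ranks: 123→8.5, 153→3.5, 129→6.5, 158→2
Rank sum = 8.5 + 3.5 + 6.5 + 2 = 20.5

20.5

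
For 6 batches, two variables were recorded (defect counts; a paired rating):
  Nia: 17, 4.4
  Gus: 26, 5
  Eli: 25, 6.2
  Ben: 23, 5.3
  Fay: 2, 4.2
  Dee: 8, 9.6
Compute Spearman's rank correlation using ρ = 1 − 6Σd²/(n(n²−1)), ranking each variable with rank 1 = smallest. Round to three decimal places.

0.257

Ranks of variable 1: 3, 6, 5, 4, 1, 2
Ranks of variable 2: 2, 3, 5, 4, 1, 6
d = r₁ − r₂: 1, 3, 0, 0, 0, -4
d²: 1, 9, 0, 0, 0, 16; Σd² = 26
ρ = 1 − 6·26/(6·35) = 1 − 156/210 = 0.257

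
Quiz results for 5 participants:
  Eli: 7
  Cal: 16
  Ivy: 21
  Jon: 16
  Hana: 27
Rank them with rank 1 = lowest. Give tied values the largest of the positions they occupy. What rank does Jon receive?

3

Sorted (ascending): 7, 16, 16, 21, 27
The 2 values of 16 occupy positions 2–3 → each gets rank 3.
Jon has value 16 → rank 3.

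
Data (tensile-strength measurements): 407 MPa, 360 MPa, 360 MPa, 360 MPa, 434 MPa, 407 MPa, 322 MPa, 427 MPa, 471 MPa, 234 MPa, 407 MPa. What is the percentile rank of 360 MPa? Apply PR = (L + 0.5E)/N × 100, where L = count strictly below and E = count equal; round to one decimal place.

N = 11.
Strictly below 360: 2. Equal to 360: 3.
PR = (2 + 0.5·3)/11 × 100 = 31.8

31.8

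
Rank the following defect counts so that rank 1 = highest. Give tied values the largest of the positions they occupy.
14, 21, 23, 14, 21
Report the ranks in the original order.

Sorted (descending): 23, 21, 21, 14, 14
The 2 values of 21 occupy positions 2–3 → each gets rank 3.
The 2 values of 14 occupy positions 4–5 → each gets rank 5.

5, 3, 1, 5, 3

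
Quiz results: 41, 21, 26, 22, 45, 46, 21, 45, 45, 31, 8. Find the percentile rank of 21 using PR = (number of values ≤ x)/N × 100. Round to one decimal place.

27.3

N = 11.
Strictly below 21: 1. Equal to 21: 2.
PR = 3/11 × 100 = 27.3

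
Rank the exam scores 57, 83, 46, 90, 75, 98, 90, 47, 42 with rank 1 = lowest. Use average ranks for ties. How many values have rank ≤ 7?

Sorted (ascending): 42, 46, 47, 57, 75, 83, 90, 90, 98
The 2 values of 90 occupy positions 7–8 → average rank (7+8)/2 = 7.5.
Ranks ≤ 7: {1, 2, 3, 4, 5, 6} → 6 values.

6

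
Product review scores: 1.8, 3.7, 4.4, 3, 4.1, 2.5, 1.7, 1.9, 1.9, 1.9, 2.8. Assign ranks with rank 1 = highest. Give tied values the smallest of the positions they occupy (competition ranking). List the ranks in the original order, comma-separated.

10, 3, 1, 4, 2, 6, 11, 7, 7, 7, 5

Sorted (descending): 4.4, 4.1, 3.7, 3, 2.8, 2.5, 1.9, 1.9, 1.9, 1.8, 1.7
The 3 values of 1.9 occupy positions 7–9 → each gets rank 7.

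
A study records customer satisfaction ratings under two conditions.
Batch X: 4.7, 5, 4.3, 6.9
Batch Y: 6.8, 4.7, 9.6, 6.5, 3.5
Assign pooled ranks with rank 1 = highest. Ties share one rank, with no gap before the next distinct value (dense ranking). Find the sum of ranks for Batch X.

20

Sorted (descending): 9.6, 6.9, 6.8, 6.5, 5, 4.7, 4.7, 4.3, 3.5
The 2 values of 4.7 share dense rank 6.
Remaining distinct values take the next consecutive integers.
Batch X values → pooled ranks: 4.7→6, 5→5, 4.3→7, 6.9→2
Rank sum = 6 + 5 + 7 + 2 = 20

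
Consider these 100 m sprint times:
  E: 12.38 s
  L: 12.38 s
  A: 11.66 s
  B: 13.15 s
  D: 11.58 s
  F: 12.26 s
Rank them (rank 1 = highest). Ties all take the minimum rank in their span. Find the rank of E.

2

Sorted (descending): 13.15, 12.38, 12.38, 12.26, 11.66, 11.58
The 2 values of 12.38 occupy positions 2–3 → each gets rank 2.
E has value 12.38 s → rank 2.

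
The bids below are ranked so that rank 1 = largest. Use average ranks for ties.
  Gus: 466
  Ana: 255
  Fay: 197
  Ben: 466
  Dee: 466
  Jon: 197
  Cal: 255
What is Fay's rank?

Sorted (descending): 466, 466, 466, 255, 255, 197, 197
The 3 values of 466 occupy positions 1–3 → average rank 2.
The 2 values of 255 occupy positions 4–5 → average rank (4+5)/2 = 4.5.
The 2 values of 197 occupy positions 6–7 → average rank (6+7)/2 = 6.5.
Fay has value 197 → rank 6.5.

6.5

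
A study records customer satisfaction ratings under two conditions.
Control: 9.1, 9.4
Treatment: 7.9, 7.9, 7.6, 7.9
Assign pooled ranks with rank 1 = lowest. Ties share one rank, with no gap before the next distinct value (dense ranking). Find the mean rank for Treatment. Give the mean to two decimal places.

1.75

Sorted (ascending): 7.6, 7.9, 7.9, 7.9, 9.1, 9.4
The 3 values of 7.9 share dense rank 2.
Remaining distinct values take the next consecutive integers.
Treatment values → pooled ranks: 7.9→2, 7.9→2, 7.6→1, 7.9→2
Mean rank = (2 + 2 + 1 + 2) / 4 = 1.75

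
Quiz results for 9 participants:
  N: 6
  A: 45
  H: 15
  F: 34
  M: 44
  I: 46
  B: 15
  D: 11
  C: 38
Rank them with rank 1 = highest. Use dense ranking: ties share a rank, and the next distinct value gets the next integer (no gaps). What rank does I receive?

1

Sorted (descending): 46, 45, 44, 38, 34, 15, 15, 11, 6
The 2 values of 15 share dense rank 6.
Remaining distinct values take the next consecutive integers.
I has value 46 → rank 1.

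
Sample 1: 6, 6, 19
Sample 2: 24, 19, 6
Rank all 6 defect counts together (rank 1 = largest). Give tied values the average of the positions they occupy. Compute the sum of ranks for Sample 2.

Sorted (descending): 24, 19, 19, 6, 6, 6
The 2 values of 19 occupy positions 2–3 → average rank (2+3)/2 = 2.5.
The 3 values of 6 occupy positions 4–6 → average rank 5.
Sample 2 values → pooled ranks: 24→1, 19→2.5, 6→5
Rank sum = 1 + 2.5 + 5 = 8.5

8.5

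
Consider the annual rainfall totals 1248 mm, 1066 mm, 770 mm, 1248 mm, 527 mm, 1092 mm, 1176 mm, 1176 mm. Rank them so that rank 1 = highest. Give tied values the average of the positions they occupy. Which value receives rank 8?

Sorted (descending): 1248, 1248, 1176, 1176, 1092, 1066, 770, 527
The 2 values of 1248 occupy positions 1–2 → average rank (1+2)/2 = 1.5.
The 2 values of 1176 occupy positions 3–4 → average rank (3+4)/2 = 3.5.
Rank 8 → value 527.

527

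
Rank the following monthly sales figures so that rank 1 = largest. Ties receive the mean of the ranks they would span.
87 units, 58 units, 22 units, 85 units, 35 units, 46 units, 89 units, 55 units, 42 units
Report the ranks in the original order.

Sorted (descending): 89, 87, 85, 58, 55, 46, 42, 35, 22
No ties — each value takes its position as its rank.

2, 4, 9, 3, 8, 6, 1, 5, 7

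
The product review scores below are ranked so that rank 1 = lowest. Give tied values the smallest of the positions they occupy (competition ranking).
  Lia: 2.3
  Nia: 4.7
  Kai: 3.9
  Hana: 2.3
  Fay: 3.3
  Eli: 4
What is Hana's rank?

1

Sorted (ascending): 2.3, 2.3, 3.3, 3.9, 4, 4.7
The 2 values of 2.3 occupy positions 1–2 → each gets rank 1.
Hana has value 2.3 → rank 1.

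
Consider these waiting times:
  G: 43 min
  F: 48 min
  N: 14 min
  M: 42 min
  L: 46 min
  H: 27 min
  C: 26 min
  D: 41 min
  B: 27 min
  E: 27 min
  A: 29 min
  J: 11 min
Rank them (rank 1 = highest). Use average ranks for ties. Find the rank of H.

8

Sorted (descending): 48, 46, 43, 42, 41, 29, 27, 27, 27, 26, 14, 11
The 3 values of 27 occupy positions 7–9 → average rank 8.
H has value 27 min → rank 8.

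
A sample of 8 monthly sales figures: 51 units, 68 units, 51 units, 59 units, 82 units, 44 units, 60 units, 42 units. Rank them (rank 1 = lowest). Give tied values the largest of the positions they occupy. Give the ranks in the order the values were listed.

4, 7, 4, 5, 8, 2, 6, 1

Sorted (ascending): 42, 44, 51, 51, 59, 60, 68, 82
The 2 values of 51 occupy positions 3–4 → each gets rank 4.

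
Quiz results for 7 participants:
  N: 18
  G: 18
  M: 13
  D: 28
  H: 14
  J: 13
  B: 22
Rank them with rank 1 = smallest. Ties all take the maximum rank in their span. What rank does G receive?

5

Sorted (ascending): 13, 13, 14, 18, 18, 22, 28
The 2 values of 13 occupy positions 1–2 → each gets rank 2.
The 2 values of 18 occupy positions 4–5 → each gets rank 5.
G has value 18 → rank 5.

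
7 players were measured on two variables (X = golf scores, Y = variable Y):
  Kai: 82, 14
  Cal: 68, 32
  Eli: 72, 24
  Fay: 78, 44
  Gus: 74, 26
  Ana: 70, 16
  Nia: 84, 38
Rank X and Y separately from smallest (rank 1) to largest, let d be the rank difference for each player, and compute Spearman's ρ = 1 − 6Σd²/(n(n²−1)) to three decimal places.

Ranks of variable 1: 6, 1, 3, 5, 4, 2, 7
Ranks of variable 2: 1, 5, 3, 7, 4, 2, 6
d = r₁ − r₂: 5, -4, 0, -2, 0, 0, 1
d²: 25, 16, 0, 4, 0, 0, 1; Σd² = 46
ρ = 1 − 6·46/(7·48) = 1 − 276/336 = 0.179

0.179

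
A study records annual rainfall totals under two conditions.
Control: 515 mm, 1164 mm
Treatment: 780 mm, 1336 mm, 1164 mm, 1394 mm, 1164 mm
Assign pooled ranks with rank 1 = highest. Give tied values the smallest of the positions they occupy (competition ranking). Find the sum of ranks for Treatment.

15

Sorted (descending): 1394, 1336, 1164, 1164, 1164, 780, 515
The 3 values of 1164 occupy positions 3–5 → each gets rank 3.
Treatment values → pooled ranks: 780→6, 1336→2, 1164→3, 1394→1, 1164→3
Rank sum = 6 + 2 + 3 + 1 + 3 = 15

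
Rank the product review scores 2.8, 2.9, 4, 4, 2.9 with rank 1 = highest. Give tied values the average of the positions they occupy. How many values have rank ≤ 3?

Sorted (descending): 4, 4, 2.9, 2.9, 2.8
The 2 values of 4 occupy positions 1–2 → average rank (1+2)/2 = 1.5.
The 2 values of 2.9 occupy positions 3–4 → average rank (3+4)/2 = 3.5.
Ranks ≤ 3: {1.5, 1.5} → 2 values.

2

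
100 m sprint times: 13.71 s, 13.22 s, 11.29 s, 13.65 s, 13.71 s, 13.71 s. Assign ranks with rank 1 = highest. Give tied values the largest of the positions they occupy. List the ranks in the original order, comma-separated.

Sorted (descending): 13.71, 13.71, 13.71, 13.65, 13.22, 11.29
The 3 values of 13.71 occupy positions 1–3 → each gets rank 3.

3, 5, 6, 4, 3, 3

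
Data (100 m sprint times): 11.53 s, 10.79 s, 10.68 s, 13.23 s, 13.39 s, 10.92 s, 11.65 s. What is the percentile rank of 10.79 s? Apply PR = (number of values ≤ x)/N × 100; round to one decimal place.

28.6

N = 7.
Strictly below 10.79: 1. Equal to 10.79: 1.
PR = 2/7 × 100 = 28.6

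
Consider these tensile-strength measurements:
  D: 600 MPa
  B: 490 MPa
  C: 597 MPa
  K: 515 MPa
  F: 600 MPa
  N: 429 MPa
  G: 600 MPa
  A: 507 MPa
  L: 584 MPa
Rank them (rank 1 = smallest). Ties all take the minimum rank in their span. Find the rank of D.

Sorted (ascending): 429, 490, 507, 515, 584, 597, 600, 600, 600
The 3 values of 600 occupy positions 7–9 → each gets rank 7.
D has value 600 MPa → rank 7.

7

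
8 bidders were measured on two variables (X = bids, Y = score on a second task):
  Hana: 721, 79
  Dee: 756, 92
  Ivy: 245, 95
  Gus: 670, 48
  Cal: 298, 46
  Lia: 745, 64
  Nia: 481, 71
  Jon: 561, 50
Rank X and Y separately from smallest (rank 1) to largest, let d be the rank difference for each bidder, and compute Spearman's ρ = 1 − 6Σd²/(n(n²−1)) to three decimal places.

0.119

Ranks of variable 1: 6, 8, 1, 5, 2, 7, 3, 4
Ranks of variable 2: 6, 7, 8, 2, 1, 4, 5, 3
d = r₁ − r₂: 0, 1, -7, 3, 1, 3, -2, 1
d²: 0, 1, 49, 9, 1, 9, 4, 1; Σd² = 74
ρ = 1 − 6·74/(8·63) = 1 − 444/504 = 0.119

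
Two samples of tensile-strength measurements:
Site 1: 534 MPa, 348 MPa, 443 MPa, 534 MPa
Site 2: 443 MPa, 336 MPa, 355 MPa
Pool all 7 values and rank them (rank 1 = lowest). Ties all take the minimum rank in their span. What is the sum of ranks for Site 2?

Sorted (ascending): 336, 348, 355, 443, 443, 534, 534
The 2 values of 443 occupy positions 4–5 → each gets rank 4.
The 2 values of 534 occupy positions 6–7 → each gets rank 6.
Site 2 values → pooled ranks: 443→4, 336→1, 355→3
Rank sum = 4 + 1 + 3 = 8

8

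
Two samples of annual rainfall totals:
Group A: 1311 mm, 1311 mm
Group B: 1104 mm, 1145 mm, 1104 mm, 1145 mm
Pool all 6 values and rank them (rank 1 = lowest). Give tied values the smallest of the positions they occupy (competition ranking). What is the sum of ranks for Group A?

10

Sorted (ascending): 1104, 1104, 1145, 1145, 1311, 1311
The 2 values of 1104 occupy positions 1–2 → each gets rank 1.
The 2 values of 1145 occupy positions 3–4 → each gets rank 3.
The 2 values of 1311 occupy positions 5–6 → each gets rank 5.
Group A values → pooled ranks: 1311→5, 1311→5
Rank sum = 5 + 5 = 10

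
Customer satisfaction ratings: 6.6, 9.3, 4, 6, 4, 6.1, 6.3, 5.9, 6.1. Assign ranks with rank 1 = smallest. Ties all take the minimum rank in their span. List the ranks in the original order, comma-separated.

8, 9, 1, 4, 1, 5, 7, 3, 5

Sorted (ascending): 4, 4, 5.9, 6, 6.1, 6.1, 6.3, 6.6, 9.3
The 2 values of 4 occupy positions 1–2 → each gets rank 1.
The 2 values of 6.1 occupy positions 5–6 → each gets rank 5.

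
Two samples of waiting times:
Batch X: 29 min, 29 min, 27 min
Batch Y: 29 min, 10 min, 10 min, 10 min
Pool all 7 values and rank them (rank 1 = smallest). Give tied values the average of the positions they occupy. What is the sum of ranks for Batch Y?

Sorted (ascending): 10, 10, 10, 27, 29, 29, 29
The 3 values of 10 occupy positions 1–3 → average rank 2.
The 3 values of 29 occupy positions 5–7 → average rank 6.
Batch Y values → pooled ranks: 29→6, 10→2, 10→2, 10→2
Rank sum = 6 + 2 + 2 + 2 = 12

12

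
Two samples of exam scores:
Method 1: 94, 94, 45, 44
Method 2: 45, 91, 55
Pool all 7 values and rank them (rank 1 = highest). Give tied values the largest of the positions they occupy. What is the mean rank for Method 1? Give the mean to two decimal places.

Sorted (descending): 94, 94, 91, 55, 45, 45, 44
The 2 values of 94 occupy positions 1–2 → each gets rank 2.
The 2 values of 45 occupy positions 5–6 → each gets rank 6.
Method 1 values → pooled ranks: 94→2, 94→2, 45→6, 44→7
Mean rank = (2 + 2 + 6 + 7) / 4 = 4.25

4.25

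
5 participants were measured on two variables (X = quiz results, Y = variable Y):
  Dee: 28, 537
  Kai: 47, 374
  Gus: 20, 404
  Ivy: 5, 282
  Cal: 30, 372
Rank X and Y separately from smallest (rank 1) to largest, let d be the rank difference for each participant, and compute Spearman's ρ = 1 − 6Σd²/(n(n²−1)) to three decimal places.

0.200

Ranks of variable 1: 3, 5, 2, 1, 4
Ranks of variable 2: 5, 3, 4, 1, 2
d = r₁ − r₂: -2, 2, -2, 0, 2
d²: 4, 4, 4, 0, 4; Σd² = 16
ρ = 1 − 6·16/(5·24) = 1 − 96/120 = 0.200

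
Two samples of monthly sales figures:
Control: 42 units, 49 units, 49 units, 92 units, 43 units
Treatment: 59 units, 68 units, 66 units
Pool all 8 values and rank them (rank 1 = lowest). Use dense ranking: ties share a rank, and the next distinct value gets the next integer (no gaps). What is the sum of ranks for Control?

Sorted (ascending): 42, 43, 49, 49, 59, 66, 68, 92
The 2 values of 49 share dense rank 3.
Remaining distinct values take the next consecutive integers.
Control values → pooled ranks: 42→1, 49→3, 49→3, 92→7, 43→2
Rank sum = 1 + 3 + 3 + 7 + 2 = 16

16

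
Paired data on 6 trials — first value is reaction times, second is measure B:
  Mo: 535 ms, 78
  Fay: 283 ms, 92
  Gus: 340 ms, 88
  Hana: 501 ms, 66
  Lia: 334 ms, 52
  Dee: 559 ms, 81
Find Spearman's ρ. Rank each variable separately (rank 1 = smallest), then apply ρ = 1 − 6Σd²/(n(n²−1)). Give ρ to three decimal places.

-0.200

Ranks of variable 1: 5, 1, 3, 4, 2, 6
Ranks of variable 2: 3, 6, 5, 2, 1, 4
d = r₁ − r₂: 2, -5, -2, 2, 1, 2
d²: 4, 25, 4, 4, 1, 4; Σd² = 42
ρ = 1 − 6·42/(6·35) = 1 − 252/210 = -0.200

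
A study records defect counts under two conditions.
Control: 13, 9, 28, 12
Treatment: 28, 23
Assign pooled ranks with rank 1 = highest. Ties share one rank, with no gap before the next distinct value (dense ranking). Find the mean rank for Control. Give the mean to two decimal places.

Sorted (descending): 28, 28, 23, 13, 12, 9
The 2 values of 28 share dense rank 1.
Remaining distinct values take the next consecutive integers.
Control values → pooled ranks: 13→3, 9→5, 28→1, 12→4
Mean rank = (3 + 5 + 1 + 4) / 4 = 3.25

3.25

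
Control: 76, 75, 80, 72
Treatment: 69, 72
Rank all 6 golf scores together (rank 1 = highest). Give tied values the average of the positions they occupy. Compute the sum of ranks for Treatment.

Sorted (descending): 80, 76, 75, 72, 72, 69
The 2 values of 72 occupy positions 4–5 → average rank (4+5)/2 = 4.5.
Treatment values → pooled ranks: 69→6, 72→4.5
Rank sum = 6 + 4.5 = 10.5

10.5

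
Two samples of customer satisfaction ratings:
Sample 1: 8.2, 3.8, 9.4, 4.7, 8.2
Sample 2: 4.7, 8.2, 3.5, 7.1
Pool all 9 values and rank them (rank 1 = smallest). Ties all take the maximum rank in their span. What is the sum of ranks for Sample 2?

18

Sorted (ascending): 3.5, 3.8, 4.7, 4.7, 7.1, 8.2, 8.2, 8.2, 9.4
The 2 values of 4.7 occupy positions 3–4 → each gets rank 4.
The 3 values of 8.2 occupy positions 6–8 → each gets rank 8.
Sample 2 values → pooled ranks: 4.7→4, 8.2→8, 3.5→1, 7.1→5
Rank sum = 4 + 8 + 1 + 5 = 18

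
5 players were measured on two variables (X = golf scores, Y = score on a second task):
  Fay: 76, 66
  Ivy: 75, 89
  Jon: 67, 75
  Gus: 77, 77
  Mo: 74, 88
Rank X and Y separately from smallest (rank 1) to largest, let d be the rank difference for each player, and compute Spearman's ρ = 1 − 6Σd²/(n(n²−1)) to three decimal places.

Ranks of variable 1: 4, 3, 1, 5, 2
Ranks of variable 2: 1, 5, 2, 3, 4
d = r₁ − r₂: 3, -2, -1, 2, -2
d²: 9, 4, 1, 4, 4; Σd² = 22
ρ = 1 − 6·22/(5·24) = 1 − 132/120 = -0.100

-0.100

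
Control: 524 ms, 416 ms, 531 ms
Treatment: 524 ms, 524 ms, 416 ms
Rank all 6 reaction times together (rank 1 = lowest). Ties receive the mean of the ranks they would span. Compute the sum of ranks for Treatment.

9.5

Sorted (ascending): 416, 416, 524, 524, 524, 531
The 2 values of 416 occupy positions 1–2 → average rank (1+2)/2 = 1.5.
The 3 values of 524 occupy positions 3–5 → average rank 4.
Treatment values → pooled ranks: 524→4, 524→4, 416→1.5
Rank sum = 4 + 4 + 1.5 = 9.5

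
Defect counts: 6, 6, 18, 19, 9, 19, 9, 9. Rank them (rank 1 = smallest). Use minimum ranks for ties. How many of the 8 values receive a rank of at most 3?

Sorted (ascending): 6, 6, 9, 9, 9, 18, 19, 19
The 2 values of 6 occupy positions 1–2 → each gets rank 1.
The 3 values of 9 occupy positions 3–5 → each gets rank 3.
The 2 values of 19 occupy positions 7–8 → each gets rank 7.
Ranks ≤ 3: {1, 1, 3, 3, 3} → 5 values.

5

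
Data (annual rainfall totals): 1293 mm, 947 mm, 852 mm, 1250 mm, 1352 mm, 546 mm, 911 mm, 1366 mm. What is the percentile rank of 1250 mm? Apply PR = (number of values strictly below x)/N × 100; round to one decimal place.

N = 8.
Strictly below 1250: 4. Equal to 1250: 1.
PR = 4/8 × 100 = 50.0

50.0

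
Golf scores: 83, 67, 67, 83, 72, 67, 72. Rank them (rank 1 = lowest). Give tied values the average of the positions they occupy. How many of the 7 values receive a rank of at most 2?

3

Sorted (ascending): 67, 67, 67, 72, 72, 83, 83
The 3 values of 67 occupy positions 1–3 → average rank 2.
The 2 values of 72 occupy positions 4–5 → average rank (4+5)/2 = 4.5.
The 2 values of 83 occupy positions 6–7 → average rank (6+7)/2 = 6.5.
Ranks ≤ 2: {2, 2, 2} → 3 values.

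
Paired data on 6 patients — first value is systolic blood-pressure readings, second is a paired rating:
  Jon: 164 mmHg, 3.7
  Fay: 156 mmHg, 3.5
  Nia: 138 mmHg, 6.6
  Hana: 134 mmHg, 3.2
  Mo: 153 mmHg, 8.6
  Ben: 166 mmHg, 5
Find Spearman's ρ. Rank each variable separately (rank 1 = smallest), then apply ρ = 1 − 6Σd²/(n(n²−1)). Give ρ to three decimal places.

Ranks of variable 1: 5, 4, 2, 1, 3, 6
Ranks of variable 2: 3, 2, 5, 1, 6, 4
d = r₁ − r₂: 2, 2, -3, 0, -3, 2
d²: 4, 4, 9, 0, 9, 4; Σd² = 30
ρ = 1 − 6·30/(6·35) = 1 − 180/210 = 0.143

0.143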